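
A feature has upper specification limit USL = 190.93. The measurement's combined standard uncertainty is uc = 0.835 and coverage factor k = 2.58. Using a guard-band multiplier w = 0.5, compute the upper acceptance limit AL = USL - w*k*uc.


U = k * uc = 2.58 * 0.835 = 2.1543
guard band g = w * U = 0.5 * 2.1543 = 1.07715
AL = USL - g = 190.93 - 1.07715
AL = 189.8529

189.8529


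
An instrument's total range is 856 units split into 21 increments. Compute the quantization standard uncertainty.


resolution = range / divisions
resolution = 856 / 21 = 40.761905
u_res = resolution / (2*sqrt(3))
u_res = 40.761905 / 3.4641016
u_res = 11.7669

11.7669


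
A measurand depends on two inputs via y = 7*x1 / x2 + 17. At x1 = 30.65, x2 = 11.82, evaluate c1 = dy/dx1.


y = 7*x1 / x2 + 17
dy/dx1 = 7/x2
Evaluate at x2 = 11.82: c1 = 7 / 11.82
c1 = 0.5922

0.5922


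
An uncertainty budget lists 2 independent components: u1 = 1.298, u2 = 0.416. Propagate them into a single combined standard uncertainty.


uc = sqrt(1.298^2 + 0.416^2)
uc = sqrt(1.85786)
uc = 1.3630

1.3630


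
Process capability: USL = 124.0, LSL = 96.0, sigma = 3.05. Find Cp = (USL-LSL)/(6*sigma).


Cp = (USL - LSL) / (6 * sigma)
= (124.0 - 96.0) / (6 * 3.05)
= 28.0000 / 18.3000
= 1.5301

1.5301


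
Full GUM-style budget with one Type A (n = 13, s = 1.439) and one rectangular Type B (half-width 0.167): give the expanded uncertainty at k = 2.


u_A = s / sqrt(n) = 1.439 / sqrt(13) = 0.39910679
u_B = half_width / sqrt(3) = 0.167 / sqrt(3) = 0.096417495
uc = sqrt(u_A^2 + u_B^2) = sqrt(0.39910679^2 + 0.096417495^2) = 0.41058807
U = k * uc = 2 * 0.41058807
U = 0.8212

0.8212


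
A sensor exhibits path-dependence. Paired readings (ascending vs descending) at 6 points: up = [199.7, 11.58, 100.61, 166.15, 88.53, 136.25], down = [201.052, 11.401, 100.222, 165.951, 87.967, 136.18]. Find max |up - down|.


|199.7 - 201.052| = 1.3520
|11.58 - 11.401| = 0.1790
|100.61 - 100.222| = 0.3880
|166.15 - 165.951| = 0.1990
|88.53 - 87.967| = 0.5630
|136.25 - 136.18| = 0.0700
hysteresis = max(diffs) = 1.3520

1.3520


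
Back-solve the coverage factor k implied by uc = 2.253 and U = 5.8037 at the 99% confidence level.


k = U / uc
k = 5.8037 / 2.253
k = 2.576

2.576


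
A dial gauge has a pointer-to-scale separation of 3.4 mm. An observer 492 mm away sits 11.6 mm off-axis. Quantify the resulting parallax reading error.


error = h * offset / d
= 3.4 * 11.6 / 492
= 0.0802

0.0802


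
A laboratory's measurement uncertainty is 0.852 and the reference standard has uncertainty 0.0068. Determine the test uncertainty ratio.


TUR = u_lab / u_ref
= 0.852 / 0.0068
= 125.2941

125.2941


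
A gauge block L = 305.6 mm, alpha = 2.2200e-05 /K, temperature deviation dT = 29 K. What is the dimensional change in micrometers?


dL = L * alpha * dT
= 305.6 * 2.2200e-05 * 29
= 0.1967453 mm
dL_um = 0.1967453 * 1000 = 196.7453 um

196.7453


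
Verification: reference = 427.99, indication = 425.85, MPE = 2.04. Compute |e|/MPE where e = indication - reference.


e = indication - reference = 425.85 - 427.99 = -2.1400
|e| = 2.1400
ratio = |e| / MPE = 2.1400 / 2.04
ratio = 1.0490

1.0490


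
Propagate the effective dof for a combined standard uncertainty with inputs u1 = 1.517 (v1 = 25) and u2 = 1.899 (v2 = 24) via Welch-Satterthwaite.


uc = sqrt(u1^2 + u2^2) = sqrt(1.517^2 + 1.899^2) = 2.4305329
v_eff = uc^4 / (u1^4/v1 + u2^4/v2)
= 2.4305329^4 / (1.517^4/25 + 1.899^4/24)
= 34.89844 / 0.75369914
v_eff = 46.3029

46.3029


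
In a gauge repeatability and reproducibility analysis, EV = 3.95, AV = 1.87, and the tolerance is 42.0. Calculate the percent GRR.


GRR = sqrt(EV^2 + AV^2) = sqrt(3.95^2 + 1.87^2) = 4.370286
%GRR = GRR / tol * 100 = 4.370286 / 42.0 * 100
%GRR = 10.4054

10.4054


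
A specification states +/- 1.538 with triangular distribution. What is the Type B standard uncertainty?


u_B = half_width / sqrt(6)
u_B = 1.538 / 2.4494897
u_B = 0.6279

0.6279


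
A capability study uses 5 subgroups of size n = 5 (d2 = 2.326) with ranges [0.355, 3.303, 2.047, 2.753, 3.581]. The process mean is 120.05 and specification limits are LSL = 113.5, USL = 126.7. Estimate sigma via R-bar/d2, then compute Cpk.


R_bar = (0.355 + 3.303 + 2.047 + 2.753 + 3.581) / 5 = 2.4078
sigma = R_bar / d2 = 2.4078 / 2.326 = 1.0351677
Cp = (USL - LSL)/(6*sigma) = (126.7 - 113.5)/(6*1.0351677) = 2.1253
Cpu = (126.7 - 120.05)/(3*1.0351677) = 2.1414
Cpl = (120.05 - 113.5)/(3*1.0351677) = 2.1092
Cpk = min(Cpu, Cpl) = 2.1092

2.1092


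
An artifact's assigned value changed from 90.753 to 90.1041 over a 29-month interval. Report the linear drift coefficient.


rate = (v2 - v1) / months
= (90.1041 - 90.753) / 29
= -0.6489 / 29
= -0.0224

-0.0224


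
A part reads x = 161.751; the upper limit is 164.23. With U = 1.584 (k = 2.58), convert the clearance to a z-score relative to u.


u = U / k = 1.584 / 2.58 = 0.61395349
margin = |USL - x| = |164.23 - 161.751| = 2.479
z = margin / u = 2.479 / 0.61395349
z = 4.0378

4.0378


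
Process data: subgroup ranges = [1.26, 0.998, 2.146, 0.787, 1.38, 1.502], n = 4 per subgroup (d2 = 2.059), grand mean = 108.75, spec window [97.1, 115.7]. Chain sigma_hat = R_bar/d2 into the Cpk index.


R_bar = (1.26 + 0.998 + 2.146 + 0.787 + 1.38 + 1.502) / 6 = 1.3455
sigma = R_bar / d2 = 1.3455 / 2.059 = 0.65347256
Cp = (USL - LSL)/(6*sigma) = (115.7 - 97.1)/(6*0.65347256) = 4.7439
Cpu = (115.7 - 108.75)/(3*0.65347256) = 3.5452
Cpl = (108.75 - 97.1)/(3*0.65347256) = 5.9426
Cpk = min(Cpu, Cpl) = 3.5452

3.5452


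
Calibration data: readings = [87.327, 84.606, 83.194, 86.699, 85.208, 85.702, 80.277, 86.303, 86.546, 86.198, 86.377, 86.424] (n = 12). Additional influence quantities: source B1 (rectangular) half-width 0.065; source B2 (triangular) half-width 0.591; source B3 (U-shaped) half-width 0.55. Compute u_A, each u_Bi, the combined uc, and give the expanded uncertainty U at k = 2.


mean = (87.327 + 84.606 + 83.194 + 86.699 + 85.208 + 85.702 + 80.277 + 86.303 + 86.546 + 86.198 + 86.377 + 86.424) / 12 = 85.40508333
s = sqrt(sum((x - mean)^2)/(n-1)) = 1.9549267
u_A = s / sqrt(n) = 1.9549267 / sqrt(12) = 0.56433873
u_B1 = 0.065 / sqrt(3) = 0.037527767
u_B2 = 0.591 / sqrt(6) = 0.24127474
u_B3 = 0.55 / sqrt(2) = 0.38890873
uc = sqrt(0.56433873^2 + 0.037527767^2 + 0.24127474^2 + 0.38890873^2) = 0.72756445
U = k * uc = 2 * 0.72756445
U = 1.4551

1.4551


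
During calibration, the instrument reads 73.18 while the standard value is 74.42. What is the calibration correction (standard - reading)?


Correction = standard - reading
= 74.42 - 73.18
= 1.2400

1.2400


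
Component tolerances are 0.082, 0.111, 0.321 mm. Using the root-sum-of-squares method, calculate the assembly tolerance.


RSS = sqrt(0.082^2 + 0.111^2 + 0.321^2)
= sqrt(0.122086)
= 0.3494

0.3494


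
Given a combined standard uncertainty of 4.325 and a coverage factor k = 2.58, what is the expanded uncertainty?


U = k * uc
U = 2.58 * 4.325
U = 11.1585

11.1585


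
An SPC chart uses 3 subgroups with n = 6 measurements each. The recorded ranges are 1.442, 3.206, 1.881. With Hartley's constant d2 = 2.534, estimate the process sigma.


R_bar = (1.442 + 3.206 + 1.881) / 3
R_bar = 6.529 / 3 = 2.1763333
sigma_hat = R_bar / d2 = 2.1763333 / 2.534 = 0.8589

0.8589


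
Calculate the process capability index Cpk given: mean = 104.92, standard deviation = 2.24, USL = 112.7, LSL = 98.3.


Cpu = (USL - mean) / (3*sigma) = (112.7 - 104.92) / (3*2.24) = 1.1577
Cpl = (mean - LSL) / (3*sigma) = (104.92 - 98.3) / (3*2.24) = 0.9851
Cpk = min(Cpu, Cpl) = 0.9851

0.9851


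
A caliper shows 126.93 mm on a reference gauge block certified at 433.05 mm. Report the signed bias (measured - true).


Systematic error = measured - true
= 126.93 - 433.05
= -306.1200

-306.1200


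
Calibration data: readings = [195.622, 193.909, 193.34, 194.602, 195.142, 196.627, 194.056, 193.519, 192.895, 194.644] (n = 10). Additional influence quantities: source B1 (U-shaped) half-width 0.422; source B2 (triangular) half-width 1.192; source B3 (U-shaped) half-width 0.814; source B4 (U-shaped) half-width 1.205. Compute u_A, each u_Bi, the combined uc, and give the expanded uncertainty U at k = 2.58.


mean = (195.622 + 193.909 + 193.34 + 194.602 + 195.142 + 196.627 + 194.056 + 193.519 + 192.895 + 194.644) / 10 = 194.4356
s = sqrt(sum((x - mean)^2)/(n-1)) = 1.1360383
u_A = s / sqrt(n) = 1.1360383 / sqrt(10) = 0.35924685
u_B1 = 0.422 / sqrt(2) = 0.29839906
u_B2 = 1.192 / sqrt(6) = 0.48663196
u_B3 = 0.814 / sqrt(2) = 0.57558492
u_B4 = 1.205 / sqrt(2) = 0.85206367
uc = sqrt(0.35924685^2 + 0.29839906^2 + 0.48663196^2 + 0.57558492^2 + 0.85206367^2) = 1.2297241
U = k * uc = 2.58 * 1.2297241
U = 3.1727

3.1727


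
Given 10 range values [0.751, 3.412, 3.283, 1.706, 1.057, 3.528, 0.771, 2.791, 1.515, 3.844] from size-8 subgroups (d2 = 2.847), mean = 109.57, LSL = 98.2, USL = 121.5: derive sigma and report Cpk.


R_bar = (0.751 + 3.412 + 3.283 + 1.706 + 1.057 + 3.528 + 0.771 + 2.791 + 1.515 + 3.844) / 10 = 2.2658
sigma = R_bar / d2 = 2.2658 / 2.847 = 0.79585529
Cp = (USL - LSL)/(6*sigma) = (121.5 - 98.2)/(6*0.79585529) = 4.8794
Cpu = (121.5 - 109.57)/(3*0.79585529) = 4.9967
Cpl = (109.57 - 98.2)/(3*0.79585529) = 4.7622
Cpk = min(Cpu, Cpl) = 4.7622

4.7622


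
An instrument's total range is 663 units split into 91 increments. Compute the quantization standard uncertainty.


resolution = range / divisions
resolution = 663 / 91 = 7.2857143
u_res = resolution / (2*sqrt(3))
u_res = 7.2857143 / 3.4641016
u_res = 2.1032

2.1032


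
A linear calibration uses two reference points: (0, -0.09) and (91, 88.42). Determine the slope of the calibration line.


slope = (y2 - y1) / (x2 - x1)
= (88.42 - -0.09) / (91 - 0)
= 88.5100 / 91
= 0.9726

0.9726


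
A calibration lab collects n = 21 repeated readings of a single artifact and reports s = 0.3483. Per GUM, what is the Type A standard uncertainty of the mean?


u_A = s / sqrt(n)
u_A = 0.3483 / sqrt(21)
u_A = 0.3483 / 4.5825757
u_A = 0.0760

0.0760


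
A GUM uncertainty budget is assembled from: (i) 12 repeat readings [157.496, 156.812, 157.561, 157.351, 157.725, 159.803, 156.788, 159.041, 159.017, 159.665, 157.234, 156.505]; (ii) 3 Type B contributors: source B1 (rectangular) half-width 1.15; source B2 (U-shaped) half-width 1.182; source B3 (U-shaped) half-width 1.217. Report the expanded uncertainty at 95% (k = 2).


mean = (157.496 + 156.812 + 157.561 + 157.351 + 157.725 + 159.803 + 156.788 + 159.041 + 159.017 + 159.665 + 157.234 + 156.505) / 12 = 157.9165
s = sqrt(sum((x - mean)^2)/(n-1)) = 1.1561287
u_A = s / sqrt(n) = 1.1561287 / sqrt(12) = 0.33374561
u_B1 = 1.15 / sqrt(3) = 0.66395281
u_B2 = 1.182 / sqrt(2) = 0.83580022
u_B3 = 1.217 / sqrt(2) = 0.86054895
uc = sqrt(0.33374561^2 + 0.66395281^2 + 0.83580022^2 + 0.86054895^2) = 1.4111435
U = k * uc = 2 * 1.4111435
U = 2.8223

2.8223


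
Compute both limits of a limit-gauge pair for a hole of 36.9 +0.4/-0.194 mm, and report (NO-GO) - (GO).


GO = nominal - lower_tol (smallest hole = maximum material condition)
GO = 36.9 - 0.194 = 36.706
NO-GO = nominal + upper_tol (largest hole = least material condition)
NO-GO = 36.9 + 0.4 = 37.3
spread = NO-GO - GO = 37.3 - 36.706 = 0.5940

0.5940


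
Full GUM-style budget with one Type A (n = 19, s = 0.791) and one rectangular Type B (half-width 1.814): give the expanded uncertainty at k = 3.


u_A = s / sqrt(n) = 0.791 / sqrt(19) = 0.18146785
u_B = half_width / sqrt(3) = 1.814 / sqrt(3) = 1.0473134
uc = sqrt(u_A^2 + u_B^2) = sqrt(0.18146785^2 + 1.0473134^2) = 1.0629186
U = k * uc = 3 * 1.0629186
U = 3.1888

3.1888


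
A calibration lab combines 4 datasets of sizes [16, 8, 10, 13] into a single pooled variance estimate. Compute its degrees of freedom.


nu = sum_i (n_i - 1)
nu = ((16 - 1) + (8 - 1) + (10 - 1) + (13 - 1))
nu = 15 + 7 + 9 + 12
nu = 43

43


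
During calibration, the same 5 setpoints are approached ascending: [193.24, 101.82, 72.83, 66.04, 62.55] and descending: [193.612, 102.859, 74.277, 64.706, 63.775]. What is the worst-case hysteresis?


|193.24 - 193.612| = 0.3720
|101.82 - 102.859| = 1.0390
|72.83 - 74.277| = 1.4470
|66.04 - 64.706| = 1.3340
|62.55 - 63.775| = 1.2250
hysteresis = max(diffs) = 1.4470

1.4470


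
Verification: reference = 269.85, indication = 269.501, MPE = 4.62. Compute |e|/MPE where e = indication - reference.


e = indication - reference = 269.501 - 269.85 = -0.3490
|e| = 0.3490
ratio = |e| / MPE = 0.3490 / 4.62
ratio = 0.0755

0.0755


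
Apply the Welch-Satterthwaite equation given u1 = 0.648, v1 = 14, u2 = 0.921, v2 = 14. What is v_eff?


uc = sqrt(u1^2 + u2^2) = sqrt(0.648^2 + 0.921^2) = 1.1261194
v_eff = uc^4 / (u1^4/v1 + u2^4/v2)
= 1.1261194^4 / (0.648^4/14 + 0.921^4/14)
= 1.6081915 / 0.063988012
v_eff = 25.1327

25.1327


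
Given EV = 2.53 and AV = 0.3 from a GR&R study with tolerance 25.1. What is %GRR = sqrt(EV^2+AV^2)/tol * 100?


GRR = sqrt(EV^2 + AV^2) = sqrt(2.53^2 + 0.3^2) = 2.5477245
%GRR = GRR / tol * 100 = 2.5477245 / 25.1 * 100
%GRR = 10.1503

10.1503


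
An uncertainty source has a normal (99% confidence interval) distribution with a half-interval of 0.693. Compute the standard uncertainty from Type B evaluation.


u_B = half_width / 2.576
u_B = 0.693 / 2.576
u_B = 0.2690

0.2690


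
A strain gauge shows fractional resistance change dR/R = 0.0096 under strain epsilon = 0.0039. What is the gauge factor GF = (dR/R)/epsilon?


GF = (dR/R) / epsilon
= 0.0096 / 0.0039
= 2.4615

2.4615


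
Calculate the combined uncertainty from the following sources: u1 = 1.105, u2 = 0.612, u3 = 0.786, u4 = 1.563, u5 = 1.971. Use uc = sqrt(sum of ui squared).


uc = sqrt(1.105^2 + 0.612^2 + 0.786^2 + 1.563^2 + 1.971^2)
uc = sqrt(8.541175)
uc = 2.9225

2.9225


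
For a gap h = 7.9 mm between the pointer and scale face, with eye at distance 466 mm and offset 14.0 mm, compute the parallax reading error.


error = h * offset / d
= 7.9 * 14.0 / 466
= 0.2373

0.2373


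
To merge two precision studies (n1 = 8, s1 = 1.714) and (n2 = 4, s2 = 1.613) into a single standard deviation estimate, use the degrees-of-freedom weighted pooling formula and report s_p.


s_p = sqrt(((n1-1)*s1^2 + (n2-1)*s2^2) / (n1+n2-2))
numerator = (8-1)*1.714^2 + (4-1)*1.613^2 = 20.564572 + 7.805307 = 28.369879
denominator = 8 + 4 - 2 = 10
s_p^2 = 28.369879 / 10 = 2.8369879
s_p = sqrt(2.8369879) = 1.6843

1.6843


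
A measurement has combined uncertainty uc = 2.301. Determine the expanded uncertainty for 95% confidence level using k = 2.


U = k * uc
U = 2 * 2.301
U = 4.6020

4.6020


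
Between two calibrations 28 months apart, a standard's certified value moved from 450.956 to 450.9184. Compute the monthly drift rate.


rate = (v2 - v1) / months
= (450.9184 - 450.956) / 28
= -0.0376 / 28
= -0.0013

-0.0013


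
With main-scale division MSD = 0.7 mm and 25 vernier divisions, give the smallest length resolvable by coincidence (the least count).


LC = MSD / n_div
= 0.7 / 25
= 0.0280

0.0280


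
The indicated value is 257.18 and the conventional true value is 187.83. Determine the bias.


Systematic error = measured - true
= 257.18 - 187.83
= 69.3500

69.3500


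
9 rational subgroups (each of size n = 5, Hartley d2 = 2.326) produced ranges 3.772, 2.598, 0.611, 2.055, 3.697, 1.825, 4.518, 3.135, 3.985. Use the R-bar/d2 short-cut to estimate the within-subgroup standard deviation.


R_bar = (3.772 + 2.598 + 0.611 + 2.055 + 3.697 + 1.825 + 4.518 + 3.135 + 3.985) / 9
R_bar = 26.196 / 9 = 2.9106667
sigma_hat = R_bar / d2 = 2.9106667 / 2.326 = 1.2514

1.2514


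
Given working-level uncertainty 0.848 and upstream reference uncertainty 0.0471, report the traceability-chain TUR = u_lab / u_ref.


TUR = u_lab / u_ref
= 0.848 / 0.0471
= 18.0042

18.0042


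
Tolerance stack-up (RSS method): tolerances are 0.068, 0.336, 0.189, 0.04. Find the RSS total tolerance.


RSS = sqrt(0.068^2 + 0.336^2 + 0.189^2 + 0.04^2)
= sqrt(0.154841)
= 0.3935

0.3935


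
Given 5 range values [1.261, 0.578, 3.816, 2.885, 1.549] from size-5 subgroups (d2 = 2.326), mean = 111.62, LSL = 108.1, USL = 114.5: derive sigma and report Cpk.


R_bar = (1.261 + 0.578 + 3.816 + 2.885 + 1.549) / 5 = 2.0178
sigma = R_bar / d2 = 2.0178 / 2.326 = 0.86749785
Cp = (USL - LSL)/(6*sigma) = (114.5 - 108.1)/(6*0.86749785) = 1.2296
Cpu = (114.5 - 111.62)/(3*0.86749785) = 1.1066
Cpl = (111.62 - 108.1)/(3*0.86749785) = 1.3525
Cpk = min(Cpu, Cpl) = 1.1066

1.1066


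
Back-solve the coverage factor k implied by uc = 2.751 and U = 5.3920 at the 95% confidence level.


k = U / uc
k = 5.3920 / 2.751
k = 1.96

1.96


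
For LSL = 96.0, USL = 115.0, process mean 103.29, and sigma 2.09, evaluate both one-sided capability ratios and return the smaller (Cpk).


Cpu = (USL - mean) / (3*sigma) = (115.0 - 103.29) / (3*2.09) = 1.8676
Cpl = (mean - LSL) / (3*sigma) = (103.29 - 96.0) / (3*2.09) = 1.1627
Cpk = min(Cpu, Cpl) = 1.1627

1.1627


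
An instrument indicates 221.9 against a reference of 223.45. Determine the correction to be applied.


Correction = standard - reading
= 223.45 - 221.9
= 1.5500

1.5500


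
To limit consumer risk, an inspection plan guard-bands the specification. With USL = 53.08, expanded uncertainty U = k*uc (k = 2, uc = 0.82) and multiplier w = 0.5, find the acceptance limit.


U = k * uc = 2 * 0.82 = 1.64
guard band g = w * U = 0.5 * 1.64 = 0.82
AL = USL - g = 53.08 - 0.82
AL = 52.2600

52.2600


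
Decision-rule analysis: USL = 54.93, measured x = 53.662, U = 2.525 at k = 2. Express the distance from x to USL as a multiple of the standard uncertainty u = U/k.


u = U / k = 2.525 / 2 = 1.2625
margin = |USL - x| = |54.93 - 53.662| = 1.268
z = margin / u = 1.268 / 1.2625
z = 1.0044

1.0044


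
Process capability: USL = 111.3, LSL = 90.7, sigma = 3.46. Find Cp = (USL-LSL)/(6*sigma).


Cp = (USL - LSL) / (6 * sigma)
= (111.3 - 90.7) / (6 * 3.46)
= 20.6000 / 20.7600
= 0.9923

0.9923


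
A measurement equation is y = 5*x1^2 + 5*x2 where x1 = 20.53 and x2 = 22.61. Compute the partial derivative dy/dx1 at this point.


y = 5*x1^2 + 5*x2
dy/dx1 = 2*5*x1
Evaluate at x1 = 20.53: c1 = 10 * 20.53
c1 = 205.3000

205.3000


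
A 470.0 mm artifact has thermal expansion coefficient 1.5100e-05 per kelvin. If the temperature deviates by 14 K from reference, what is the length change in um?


dL = L * alpha * dT
= 470.0 * 1.5100e-05 * 14
= 0.0993580 mm
dL_um = 0.0993580 * 1000 = 99.3580 um

99.3580


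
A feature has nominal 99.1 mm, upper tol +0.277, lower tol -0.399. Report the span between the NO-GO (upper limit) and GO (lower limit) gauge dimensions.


GO = nominal - lower_tol (smallest hole = maximum material condition)
GO = 99.1 - 0.399 = 98.701
NO-GO = nominal + upper_tol (largest hole = least material condition)
NO-GO = 99.1 + 0.277 = 99.377
spread = NO-GO - GO = 99.377 - 98.701 = 0.6760

0.6760


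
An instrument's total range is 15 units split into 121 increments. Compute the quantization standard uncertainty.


resolution = range / divisions
resolution = 15 / 121 = 0.12396694
u_res = resolution / (2*sqrt(3))
u_res = 0.12396694 / 3.4641016
u_res = 0.0358

0.0358


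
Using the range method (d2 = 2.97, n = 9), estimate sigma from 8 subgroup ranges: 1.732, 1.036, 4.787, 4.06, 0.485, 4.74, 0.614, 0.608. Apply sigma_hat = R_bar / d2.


R_bar = (1.732 + 1.036 + 4.787 + 4.06 + 0.485 + 4.74 + 0.614 + 0.608) / 8
R_bar = 18.062 / 8 = 2.25775
sigma_hat = R_bar / d2 = 2.25775 / 2.97 = 0.7602

0.7602


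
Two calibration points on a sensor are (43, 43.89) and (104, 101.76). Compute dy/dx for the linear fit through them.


slope = (y2 - y1) / (x2 - x1)
= (101.76 - 43.89) / (104 - 43)
= 57.8700 / 61
= 0.9487

0.9487


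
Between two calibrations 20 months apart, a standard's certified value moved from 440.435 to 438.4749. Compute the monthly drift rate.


rate = (v2 - v1) / months
= (438.4749 - 440.435) / 20
= -1.9601 / 20
= -0.0980

-0.0980


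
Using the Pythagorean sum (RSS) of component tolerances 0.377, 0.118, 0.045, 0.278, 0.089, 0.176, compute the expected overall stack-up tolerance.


RSS = sqrt(0.377^2 + 0.118^2 + 0.045^2 + 0.278^2 + 0.089^2 + 0.176^2)
= sqrt(0.274259)
= 0.5237

0.5237


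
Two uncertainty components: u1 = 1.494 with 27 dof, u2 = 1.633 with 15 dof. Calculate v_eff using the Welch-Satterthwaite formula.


uc = sqrt(u1^2 + u2^2) = sqrt(1.494^2 + 1.633^2) = 2.2133064
v_eff = uc^4 / (u1^4/v1 + u2^4/v2)
= 2.2133064^4 / (1.494^4/27 + 1.633^4/15)
= 23.997509 / 0.65859997
v_eff = 36.4372

36.4372


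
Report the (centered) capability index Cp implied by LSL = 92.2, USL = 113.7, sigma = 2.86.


Cp = (USL - LSL) / (6 * sigma)
= (113.7 - 92.2) / (6 * 2.86)
= 21.5000 / 17.1600
= 1.2529

1.2529


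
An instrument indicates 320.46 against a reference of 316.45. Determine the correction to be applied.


Correction = standard - reading
= 316.45 - 320.46
= -4.0100

-4.0100


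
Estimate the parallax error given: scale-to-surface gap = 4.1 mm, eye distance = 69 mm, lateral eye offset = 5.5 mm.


error = h * offset / d
= 4.1 * 5.5 / 69
= 0.3268

0.3268


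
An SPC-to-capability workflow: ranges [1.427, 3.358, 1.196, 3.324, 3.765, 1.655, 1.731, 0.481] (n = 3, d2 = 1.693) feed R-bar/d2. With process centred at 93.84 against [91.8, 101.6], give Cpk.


R_bar = (1.427 + 3.358 + 1.196 + 3.324 + 3.765 + 1.655 + 1.731 + 0.481) / 8 = 2.117125
sigma = R_bar / d2 = 2.117125 / 1.693 = 1.2505168
Cp = (USL - LSL)/(6*sigma) = (101.6 - 91.8)/(6*1.2505168) = 1.3061
Cpu = (101.6 - 93.84)/(3*1.2505168) = 2.0685
Cpl = (93.84 - 91.8)/(3*1.2505168) = 0.5438
Cpk = min(Cpu, Cpl) = 0.5438

0.5438


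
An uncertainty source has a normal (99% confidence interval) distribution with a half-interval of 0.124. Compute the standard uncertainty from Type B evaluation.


u_B = half_width / 2.576
u_B = 0.124 / 2.576
u_B = 0.0481

0.0481


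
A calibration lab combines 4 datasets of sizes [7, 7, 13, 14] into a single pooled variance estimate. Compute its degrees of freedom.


nu = sum_i (n_i - 1)
nu = ((7 - 1) + (7 - 1) + (13 - 1) + (14 - 1))
nu = 6 + 6 + 12 + 13
nu = 37

37


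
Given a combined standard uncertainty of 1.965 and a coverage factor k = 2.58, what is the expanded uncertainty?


U = k * uc
U = 2.58 * 1.965
U = 5.0697

5.0697


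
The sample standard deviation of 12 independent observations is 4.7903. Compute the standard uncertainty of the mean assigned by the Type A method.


u_A = s / sqrt(n)
u_A = 4.7903 / sqrt(12)
u_A = 4.7903 / 3.4641016
u_A = 1.3828

1.3828


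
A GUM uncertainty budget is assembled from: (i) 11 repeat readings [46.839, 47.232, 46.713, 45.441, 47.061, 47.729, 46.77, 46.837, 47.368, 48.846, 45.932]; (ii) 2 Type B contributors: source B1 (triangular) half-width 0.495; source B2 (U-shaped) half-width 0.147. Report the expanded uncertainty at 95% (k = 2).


mean = (46.839 + 47.232 + 46.713 + 45.441 + 47.061 + 47.729 + 46.77 + 46.837 + 47.368 + 48.846 + 45.932) / 11 = 46.97890909
s = sqrt(sum((x - mean)^2)/(n-1)) = 0.88803699
u_A = s / sqrt(n) = 0.88803699 / sqrt(11) = 0.26775323
u_B1 = 0.495 / sqrt(6) = 0.2020829
u_B2 = 0.147 / sqrt(2) = 0.1039447
uc = sqrt(0.26775323^2 + 0.2020829^2 + 0.1039447^2) = 0.35118911
U = k * uc = 2 * 0.35118911
U = 0.7024

0.7024


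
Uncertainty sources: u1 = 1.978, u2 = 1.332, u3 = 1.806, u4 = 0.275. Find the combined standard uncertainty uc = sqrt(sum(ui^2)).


uc = sqrt(1.978^2 + 1.332^2 + 1.806^2 + 0.275^2)
uc = sqrt(9.023969)
uc = 3.0040

3.0040


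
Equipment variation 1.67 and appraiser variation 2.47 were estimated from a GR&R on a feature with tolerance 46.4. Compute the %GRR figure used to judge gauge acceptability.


GRR = sqrt(EV^2 + AV^2) = sqrt(1.67^2 + 2.47^2) = 2.9815768
%GRR = GRR / tol * 100 = 2.9815768 / 46.4 * 100
%GRR = 6.4258

6.4258


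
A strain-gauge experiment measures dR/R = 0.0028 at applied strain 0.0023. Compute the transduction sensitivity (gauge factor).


GF = (dR/R) / epsilon
= 0.0028 / 0.0023
= 1.2174

1.2174


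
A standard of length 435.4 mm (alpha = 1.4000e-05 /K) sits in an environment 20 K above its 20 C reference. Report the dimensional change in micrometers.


dL = L * alpha * dT
= 435.4 * 1.4000e-05 * 20
= 0.1219120 mm
dL_um = 0.1219120 * 1000 = 121.9120 um

121.9120


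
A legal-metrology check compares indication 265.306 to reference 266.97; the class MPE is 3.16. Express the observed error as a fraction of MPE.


e = indication - reference = 265.306 - 266.97 = -1.6640
|e| = 1.6640
ratio = |e| / MPE = 1.6640 / 3.16
ratio = 0.5266

0.5266


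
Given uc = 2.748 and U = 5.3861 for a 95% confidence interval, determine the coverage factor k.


k = U / uc
k = 5.3861 / 2.748
k = 1.96

1.96


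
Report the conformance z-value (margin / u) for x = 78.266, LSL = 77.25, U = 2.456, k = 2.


u = U / k = 2.456 / 2 = 1.228
margin = |LSL - x| = |77.25 - 78.266| = 1.016
z = margin / u = 1.016 / 1.228
z = 0.8274

0.8274


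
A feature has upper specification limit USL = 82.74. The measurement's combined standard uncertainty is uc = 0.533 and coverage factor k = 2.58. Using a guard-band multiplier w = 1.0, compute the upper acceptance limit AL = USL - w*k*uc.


U = k * uc = 2.58 * 0.533 = 1.37514
guard band g = w * U = 1.0 * 1.37514 = 1.37514
AL = USL - g = 82.74 - 1.37514
AL = 81.3649

81.3649


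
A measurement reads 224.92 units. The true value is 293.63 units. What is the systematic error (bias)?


Systematic error = measured - true
= 224.92 - 293.63
= -68.7100

-68.7100


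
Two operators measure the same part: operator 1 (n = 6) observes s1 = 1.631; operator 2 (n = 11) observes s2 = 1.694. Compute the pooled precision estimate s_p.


s_p = sqrt(((n1-1)*s1^2 + (n2-1)*s2^2) / (n1+n2-2))
numerator = (6-1)*1.631^2 + (11-1)*1.694^2 = 13.300805 + 28.69636 = 41.997165
denominator = 6 + 11 - 2 = 15
s_p^2 = 41.997165 / 15 = 2.799811
s_p = sqrt(2.799811) = 1.6733

1.6733


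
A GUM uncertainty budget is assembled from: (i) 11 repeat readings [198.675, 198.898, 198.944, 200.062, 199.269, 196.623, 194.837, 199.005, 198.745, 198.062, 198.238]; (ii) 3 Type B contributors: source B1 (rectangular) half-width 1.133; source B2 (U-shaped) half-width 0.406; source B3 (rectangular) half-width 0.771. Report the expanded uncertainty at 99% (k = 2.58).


mean = (198.675 + 198.898 + 198.944 + 200.062 + 199.269 + 196.623 + 194.837 + 199.005 + 198.745 + 198.062 + 198.238) / 11 = 198.3052727
s = sqrt(sum((x - mean)^2)/(n-1)) = 1.4323582
u_A = s / sqrt(n) = 1.4323582 / sqrt(11) = 0.43187225
u_B1 = 1.133 / sqrt(3) = 0.65413785
u_B2 = 0.406 / sqrt(2) = 0.28708535
u_B3 = 0.771 / sqrt(3) = 0.44513706
uc = sqrt(0.43187225^2 + 0.65413785^2 + 0.28708535^2 + 0.44513706^2) = 0.94603117
U = k * uc = 2.58 * 0.94603117
U = 2.4408

2.4408


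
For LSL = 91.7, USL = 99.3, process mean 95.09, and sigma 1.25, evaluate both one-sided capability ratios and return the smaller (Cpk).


Cpu = (USL - mean) / (3*sigma) = (99.3 - 95.09) / (3*1.25) = 1.1227
Cpl = (mean - LSL) / (3*sigma) = (95.09 - 91.7) / (3*1.25) = 0.9040
Cpk = min(Cpu, Cpl) = 0.9040

0.9040


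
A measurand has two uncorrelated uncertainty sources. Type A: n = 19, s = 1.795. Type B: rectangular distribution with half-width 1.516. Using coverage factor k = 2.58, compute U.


u_A = s / sqrt(n) = 1.795 / sqrt(19) = 0.41180124
u_B = half_width / sqrt(3) = 1.516 / sqrt(3) = 0.87526301
uc = sqrt(u_A^2 + u_B^2) = sqrt(0.41180124^2 + 0.87526301^2) = 0.96729809
U = k * uc = 2.58 * 0.96729809
U = 2.4956

2.4956


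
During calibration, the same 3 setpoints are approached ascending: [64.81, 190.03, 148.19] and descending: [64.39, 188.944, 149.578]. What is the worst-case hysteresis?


|64.81 - 64.39| = 0.4200
|190.03 - 188.944| = 1.0860
|148.19 - 149.578| = 1.3880
hysteresis = max(diffs) = 1.3880

1.3880


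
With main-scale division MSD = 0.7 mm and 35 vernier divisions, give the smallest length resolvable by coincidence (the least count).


LC = MSD / n_div
= 0.7 / 35
= 0.0200

0.0200


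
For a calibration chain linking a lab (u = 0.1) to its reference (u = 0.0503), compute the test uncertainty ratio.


TUR = u_lab / u_ref
= 0.1 / 0.0503
= 1.9881

1.9881


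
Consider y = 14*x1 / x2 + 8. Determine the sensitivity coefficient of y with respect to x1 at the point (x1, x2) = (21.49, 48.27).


y = 14*x1 / x2 + 8
dy/dx1 = 14/x2
Evaluate at x2 = 48.27: c1 = 14 / 48.27
c1 = 0.2900

0.2900


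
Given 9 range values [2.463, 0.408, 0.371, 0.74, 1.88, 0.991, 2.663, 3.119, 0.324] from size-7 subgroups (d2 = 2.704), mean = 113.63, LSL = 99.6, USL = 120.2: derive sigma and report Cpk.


R_bar = (2.463 + 0.408 + 0.371 + 0.74 + 1.88 + 0.991 + 2.663 + 3.119 + 0.324) / 9 = 1.4398889
sigma = R_bar / d2 = 1.4398889 / 2.704 = 0.53250329
Cp = (USL - LSL)/(6*sigma) = (120.2 - 99.6)/(6*0.53250329) = 6.4475
Cpu = (120.2 - 113.63)/(3*0.53250329) = 4.1127
Cpl = (113.63 - 99.6)/(3*0.53250329) = 8.7824
Cpk = min(Cpu, Cpl) = 4.1127

4.1127


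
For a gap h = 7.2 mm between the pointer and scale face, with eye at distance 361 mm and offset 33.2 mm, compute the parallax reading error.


error = h * offset / d
= 7.2 * 33.2 / 361
= 0.6622

0.6622


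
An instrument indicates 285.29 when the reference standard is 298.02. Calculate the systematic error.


Systematic error = measured - true
= 285.29 - 298.02
= -12.7300

-12.7300


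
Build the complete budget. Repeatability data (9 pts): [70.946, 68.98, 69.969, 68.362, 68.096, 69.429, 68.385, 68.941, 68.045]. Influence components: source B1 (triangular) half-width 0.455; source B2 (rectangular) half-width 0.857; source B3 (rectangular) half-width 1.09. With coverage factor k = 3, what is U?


mean = (70.946 + 68.98 + 69.969 + 68.362 + 68.096 + 69.429 + 68.385 + 68.941 + 68.045) / 9 = 69.017
s = sqrt(sum((x - mean)^2)/(n-1)) = 0.96343837
u_A = s / sqrt(n) = 0.96343837 / sqrt(9) = 0.32114612
u_B1 = 0.455 / sqrt(6) = 0.18575297
u_B2 = 0.857 / sqrt(3) = 0.49478918
u_B3 = 1.09 / sqrt(3) = 0.62931179
uc = sqrt(0.32114612^2 + 0.18575297^2 + 0.49478918^2 + 0.62931179^2) = 0.88232004
U = k * uc = 3 * 0.88232004
U = 2.6470

2.6470


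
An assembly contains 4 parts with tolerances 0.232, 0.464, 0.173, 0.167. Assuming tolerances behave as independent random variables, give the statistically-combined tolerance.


RSS = sqrt(0.232^2 + 0.464^2 + 0.173^2 + 0.167^2)
= sqrt(0.326938)
= 0.5718

0.5718


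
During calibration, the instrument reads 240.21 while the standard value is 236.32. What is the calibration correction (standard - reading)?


Correction = standard - reading
= 236.32 - 240.21
= -3.8900

-3.8900


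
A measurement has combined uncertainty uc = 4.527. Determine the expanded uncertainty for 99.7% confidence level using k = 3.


U = k * uc
U = 3 * 4.527
U = 13.5810

13.5810


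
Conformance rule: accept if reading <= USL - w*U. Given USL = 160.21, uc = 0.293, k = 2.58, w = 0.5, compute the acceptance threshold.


U = k * uc = 2.58 * 0.293 = 0.75594
guard band g = w * U = 0.5 * 0.75594 = 0.37797
AL = USL - g = 160.21 - 0.37797
AL = 159.8320

159.8320


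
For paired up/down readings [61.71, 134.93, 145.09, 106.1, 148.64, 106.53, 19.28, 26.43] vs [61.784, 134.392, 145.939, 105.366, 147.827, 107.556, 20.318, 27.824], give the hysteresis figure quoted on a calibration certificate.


|61.71 - 61.784| = 0.0740
|134.93 - 134.392| = 0.5380
|145.09 - 145.939| = 0.8490
|106.1 - 105.366| = 0.7340
|148.64 - 147.827| = 0.8130
|106.53 - 107.556| = 1.0260
|19.28 - 20.318| = 1.0380
|26.43 - 27.824| = 1.3940
hysteresis = max(diffs) = 1.3940

1.3940


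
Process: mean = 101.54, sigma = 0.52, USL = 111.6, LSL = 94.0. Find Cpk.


Cpu = (USL - mean) / (3*sigma) = (111.6 - 101.54) / (3*0.52) = 6.4487
Cpl = (mean - LSL) / (3*sigma) = (101.54 - 94.0) / (3*0.52) = 4.8333
Cpk = min(Cpu, Cpl) = 4.8333

4.8333


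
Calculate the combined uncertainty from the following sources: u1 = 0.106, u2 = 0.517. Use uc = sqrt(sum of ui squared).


uc = sqrt(0.106^2 + 0.517^2)
uc = sqrt(0.278525)
uc = 0.5278

0.5278


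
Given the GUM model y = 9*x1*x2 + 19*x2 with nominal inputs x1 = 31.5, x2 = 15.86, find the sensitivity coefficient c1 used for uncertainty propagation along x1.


y = 9*x1*x2 + 19*x2
dy/dx1 = 9*x2
Evaluate at x2 = 15.86: c1 = 9 * 15.86
c1 = 142.7400

142.7400


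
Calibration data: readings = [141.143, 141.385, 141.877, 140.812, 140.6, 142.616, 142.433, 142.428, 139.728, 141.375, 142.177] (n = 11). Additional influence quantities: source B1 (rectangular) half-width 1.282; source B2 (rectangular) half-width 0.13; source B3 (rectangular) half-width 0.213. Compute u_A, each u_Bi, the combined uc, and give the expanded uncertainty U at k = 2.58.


mean = (141.143 + 141.385 + 141.877 + 140.812 + 140.6 + 142.616 + 142.433 + 142.428 + 139.728 + 141.375 + 142.177) / 11 = 141.5067273
s = sqrt(sum((x - mean)^2)/(n-1)) = 0.9031454
u_A = s / sqrt(n) = 0.9031454 / sqrt(11) = 0.27230858
u_B1 = 1.282 / sqrt(3) = 0.74016305
u_B2 = 0.13 / sqrt(3) = 0.075055535
u_B3 = 0.213 / sqrt(3) = 0.12297561
uc = sqrt(0.27230858^2 + 0.74016305^2 + 0.075055535^2 + 0.12297561^2) = 0.80171668
U = k * uc = 2.58 * 0.80171668
U = 2.0684

2.0684


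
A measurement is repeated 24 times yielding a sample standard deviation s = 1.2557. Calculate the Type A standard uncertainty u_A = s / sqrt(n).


u_A = s / sqrt(n)
u_A = 1.2557 / sqrt(24)
u_A = 1.2557 / 4.8989795
u_A = 0.2563

0.2563


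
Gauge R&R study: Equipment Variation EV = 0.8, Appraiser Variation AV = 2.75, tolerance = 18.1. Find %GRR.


GRR = sqrt(EV^2 + AV^2) = sqrt(0.8^2 + 2.75^2) = 2.8640007
%GRR = GRR / tol * 100 = 2.8640007 / 18.1 * 100
%GRR = 15.8232

15.8232


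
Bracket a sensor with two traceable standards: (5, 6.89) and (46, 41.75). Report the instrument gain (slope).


slope = (y2 - y1) / (x2 - x1)
= (41.75 - 6.89) / (46 - 5)
= 34.8600 / 41
= 0.8502

0.8502


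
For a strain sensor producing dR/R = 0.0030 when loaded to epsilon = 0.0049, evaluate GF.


GF = (dR/R) / epsilon
= 0.0030 / 0.0049
= 0.6122

0.6122


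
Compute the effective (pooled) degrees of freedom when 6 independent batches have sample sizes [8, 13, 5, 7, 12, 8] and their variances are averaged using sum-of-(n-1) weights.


nu = sum_i (n_i - 1)
nu = ((8 - 1) + (13 - 1) + (5 - 1) + (7 - 1) + (12 - 1) + (8 - 1))
nu = 7 + 12 + 4 + 6 + 11 + 7
nu = 47

47


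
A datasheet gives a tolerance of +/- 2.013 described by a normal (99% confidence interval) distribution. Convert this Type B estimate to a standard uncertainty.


u_B = half_width / 2.576
u_B = 2.013 / 2.576
u_B = 0.7814

0.7814


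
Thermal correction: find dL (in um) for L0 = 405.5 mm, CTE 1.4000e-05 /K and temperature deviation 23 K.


dL = L * alpha * dT
= 405.5 * 1.4000e-05 * 23
= 0.1305710 mm
dL_um = 0.1305710 * 1000 = 130.5710 um

130.5710


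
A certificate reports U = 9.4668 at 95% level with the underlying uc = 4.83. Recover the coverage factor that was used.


k = U / uc
k = 9.4668 / 4.83
k = 1.96

1.96


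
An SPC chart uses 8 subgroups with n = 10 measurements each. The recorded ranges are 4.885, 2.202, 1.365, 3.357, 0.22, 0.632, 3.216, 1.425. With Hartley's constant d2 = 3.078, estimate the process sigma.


R_bar = (4.885 + 2.202 + 1.365 + 3.357 + 0.22 + 0.632 + 3.216 + 1.425) / 8
R_bar = 17.302 / 8 = 2.16275
sigma_hat = R_bar / d2 = 2.16275 / 3.078 = 0.7026

0.7026


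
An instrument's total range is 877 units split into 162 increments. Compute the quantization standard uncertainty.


resolution = range / divisions
resolution = 877 / 162 = 5.4135802
u_res = resolution / (2*sqrt(3))
u_res = 5.4135802 / 3.4641016
u_res = 1.5628

1.5628


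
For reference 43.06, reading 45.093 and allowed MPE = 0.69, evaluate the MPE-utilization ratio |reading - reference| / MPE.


e = indication - reference = 45.093 - 43.06 = 2.0330
|e| = 2.0330
ratio = |e| / MPE = 2.0330 / 0.69
ratio = 2.9464

2.9464


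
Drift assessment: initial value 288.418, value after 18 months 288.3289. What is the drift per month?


rate = (v2 - v1) / months
= (288.3289 - 288.418) / 18
= -0.0891 / 18
= -0.0050

-0.0050


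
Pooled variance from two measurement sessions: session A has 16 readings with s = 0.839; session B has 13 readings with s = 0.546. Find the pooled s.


s_p = sqrt(((n1-1)*s1^2 + (n2-1)*s2^2) / (n1+n2-2))
numerator = (16-1)*0.839^2 + (13-1)*0.546^2 = 10.558815 + 3.577392 = 14.136207
denominator = 16 + 13 - 2 = 27
s_p^2 = 14.136207 / 27 = 0.52356322
s_p = sqrt(0.52356322) = 0.7236

0.7236


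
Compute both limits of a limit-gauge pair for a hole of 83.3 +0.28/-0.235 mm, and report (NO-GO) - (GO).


GO = nominal - lower_tol (smallest hole = maximum material condition)
GO = 83.3 - 0.235 = 83.065
NO-GO = nominal + upper_tol (largest hole = least material condition)
NO-GO = 83.3 + 0.28 = 83.58
spread = NO-GO - GO = 83.58 - 83.065 = 0.5150

0.5150


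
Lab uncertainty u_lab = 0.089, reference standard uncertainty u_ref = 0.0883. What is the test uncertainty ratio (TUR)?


TUR = u_lab / u_ref
= 0.089 / 0.0883
= 1.0079

1.0079


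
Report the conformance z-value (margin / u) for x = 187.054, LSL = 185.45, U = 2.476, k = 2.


u = U / k = 2.476 / 2 = 1.238
margin = |LSL - x| = |185.45 - 187.054| = 1.604
z = margin / u = 1.604 / 1.238
z = 1.2956

1.2956


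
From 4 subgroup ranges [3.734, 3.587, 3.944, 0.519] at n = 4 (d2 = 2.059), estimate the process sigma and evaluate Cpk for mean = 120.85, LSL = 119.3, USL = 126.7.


R_bar = (3.734 + 3.587 + 3.944 + 0.519) / 4 = 2.946
sigma = R_bar / d2 = 2.946 / 2.059 = 1.4307916
Cp = (USL - LSL)/(6*sigma) = (126.7 - 119.3)/(6*1.4307916) = 0.8620
Cpu = (126.7 - 120.85)/(3*1.4307916) = 1.3629
Cpl = (120.85 - 119.3)/(3*1.4307916) = 0.3611
Cpk = min(Cpu, Cpl) = 0.3611

0.3611


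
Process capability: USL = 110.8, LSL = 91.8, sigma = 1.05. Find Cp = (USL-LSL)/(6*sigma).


Cp = (USL - LSL) / (6 * sigma)
= (110.8 - 91.8) / (6 * 1.05)
= 19.0000 / 6.3000
= 3.0159

3.0159


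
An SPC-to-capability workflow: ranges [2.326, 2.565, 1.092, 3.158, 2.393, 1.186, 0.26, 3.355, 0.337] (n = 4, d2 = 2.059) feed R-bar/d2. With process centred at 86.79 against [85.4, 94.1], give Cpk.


R_bar = (2.326 + 2.565 + 1.092 + 3.158 + 2.393 + 1.186 + 0.26 + 3.355 + 0.337) / 9 = 1.8524444
sigma = R_bar / d2 = 1.8524444 / 2.059 = 0.89968159
Cp = (USL - LSL)/(6*sigma) = (94.1 - 85.4)/(6*0.89968159) = 1.6117
Cpu = (94.1 - 86.79)/(3*0.89968159) = 2.7084
Cpl = (86.79 - 85.4)/(3*0.89968159) = 0.5150
Cpk = min(Cpu, Cpl) = 0.5150

0.5150


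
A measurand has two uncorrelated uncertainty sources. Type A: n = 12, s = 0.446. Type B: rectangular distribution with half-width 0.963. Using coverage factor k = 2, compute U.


u_A = s / sqrt(n) = 0.446 / sqrt(12) = 0.12874911
u_B = half_width / sqrt(3) = 0.963 / sqrt(3) = 0.55598831
uc = sqrt(u_A^2 + u_B^2) = sqrt(0.12874911^2 + 0.55598831^2) = 0.57070074
U = k * uc = 2 * 0.57070074
U = 1.1414

1.1414


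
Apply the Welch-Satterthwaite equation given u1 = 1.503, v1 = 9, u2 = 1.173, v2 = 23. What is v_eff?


uc = sqrt(u1^2 + u2^2) = sqrt(1.503^2 + 1.173^2) = 1.9065513
v_eff = uc^4 / (u1^4/v1 + u2^4/v2)
= 1.9065513^4 / (1.503^4/9 + 1.173^4/23)
= 13.212773 / 0.64932572
v_eff = 20.3485

20.3485


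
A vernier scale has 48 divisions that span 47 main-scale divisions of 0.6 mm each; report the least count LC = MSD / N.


LC = MSD / n_div
= 0.6 / 48
= 0.0125

0.0125


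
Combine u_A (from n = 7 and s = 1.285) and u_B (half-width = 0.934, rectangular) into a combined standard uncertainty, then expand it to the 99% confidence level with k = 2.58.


u_A = s / sqrt(n) = 1.285 / sqrt(7) = 0.48568435
u_B = half_width / sqrt(3) = 0.934 / sqrt(3) = 0.53924515
uc = sqrt(u_A^2 + u_B^2) = sqrt(0.48568435^2 + 0.53924515^2) = 0.72572351
U = k * uc = 2.58 * 0.72572351
U = 1.8724

1.8724
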